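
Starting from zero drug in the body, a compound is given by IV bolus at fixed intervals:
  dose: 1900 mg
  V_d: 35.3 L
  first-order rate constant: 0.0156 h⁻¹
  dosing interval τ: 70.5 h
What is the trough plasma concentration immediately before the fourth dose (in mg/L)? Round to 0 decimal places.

C₀ per dose = Dose / Vd = 1900 / 35.3 = 53.82 mg/L
Fraction remaining after one interval: r = e^(−kτ) = e^(−0.01560 × 70.5) = 0.3329
Before dose 4, 3 doses have been given (aged 1τ, 2τ, 3τ).
C_trough = C₀ × (r + r² + … + r^3) = C₀ × r(1−r^3)/(1−r)
        = 53.82 × 0.3329 × (1 − 0.03689) / (1 − 0.3329) = 25.87 mg/L

26 mg/L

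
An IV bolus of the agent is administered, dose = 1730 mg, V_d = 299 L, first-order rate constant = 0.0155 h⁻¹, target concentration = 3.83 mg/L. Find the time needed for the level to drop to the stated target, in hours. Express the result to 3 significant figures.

26.6 h

C₀ = Dose / Vd = 1730 / 299 = 5.786 mg/L
t = ln(C₀ / C) / k = ln(5.786 / 3.83) / 0.01550
  = ln(1.511) / 0.01550 = 0.4128 / 0.01550 = 26.63 h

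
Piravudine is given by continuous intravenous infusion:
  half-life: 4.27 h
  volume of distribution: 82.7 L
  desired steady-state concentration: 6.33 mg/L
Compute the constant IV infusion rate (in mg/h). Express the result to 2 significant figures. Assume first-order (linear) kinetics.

85 mg/h

k = ln2 / t½ = 0.693147 / 4.27 = 0.1623 h⁻¹
CL = k × Vd = 0.1623 × 82.7 = 13.42 L/h
At steady state, infusion rate R₀ = Css × CL = 6.33 × 13.42 = 84.95 mg/h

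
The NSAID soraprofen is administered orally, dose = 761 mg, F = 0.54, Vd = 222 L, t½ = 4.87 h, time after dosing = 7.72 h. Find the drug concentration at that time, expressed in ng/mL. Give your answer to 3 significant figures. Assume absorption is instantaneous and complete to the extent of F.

617 ng/mL

Amount reaching circulation = F × Dose = 0.54 × 761.0 = 410.9 mg
C₀ = F·Dose / Vd = 410.9 / 222 = 1.851 mg/L
k = ln2 / t½ = 0.693147 / 4.87 = 0.1423 h⁻¹
C = C₀ · e^(−k·t) = 1.851 × e^(−0.1423 × 7.72)
  = 1.851 × 0.3334 = 0.6171 mg/L
Convert: 0.6171 mg/L × 1000 = 617.1 ng/mL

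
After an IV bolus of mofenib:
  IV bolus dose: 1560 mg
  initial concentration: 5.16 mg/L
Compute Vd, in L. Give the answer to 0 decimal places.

Vd = Dose / C₀ = 1560 / 5.16 = 302.3 L

302 L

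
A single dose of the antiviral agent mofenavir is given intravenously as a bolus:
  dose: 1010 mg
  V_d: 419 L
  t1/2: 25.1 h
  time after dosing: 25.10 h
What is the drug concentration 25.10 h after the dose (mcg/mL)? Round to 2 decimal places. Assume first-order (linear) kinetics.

C₀ = Dose / Vd = 1010 / 419 = 2.411 mg/L
k = ln2 / t½ = 0.693147 / 25.1 = 0.02762 h⁻¹
t / t½ = 25.10 / 25.1 = 1 half-lives
C = C₀ × (1/2)^1 = 2.411 × 0.5000 = 1.206 mg/L
(1.206 mg/L = 1.206 mcg/mL)

1.21 mcg/mL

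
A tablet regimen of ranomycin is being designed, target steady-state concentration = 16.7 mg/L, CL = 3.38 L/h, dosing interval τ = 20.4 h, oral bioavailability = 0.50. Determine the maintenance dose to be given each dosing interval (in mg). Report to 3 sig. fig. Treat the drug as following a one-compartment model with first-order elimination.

At steady state, F × (Dose/τ) = Css × CL.
Dose = Css × CL × τ / F = 16.7 × 3.380 × 20.4 / 0.50 = 2303 mg

2300 mg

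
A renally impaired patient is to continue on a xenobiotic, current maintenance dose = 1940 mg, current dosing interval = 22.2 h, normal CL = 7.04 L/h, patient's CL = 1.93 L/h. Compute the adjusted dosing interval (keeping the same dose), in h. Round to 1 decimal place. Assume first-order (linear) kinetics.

81.0 h

To keep the same average steady-state level, dosing rate must scale with clearance.
CL ratio = 1.93 / 7.04 = 0.2741
New interval (same dose) = 22.2 / 0.2741 = 80.99 h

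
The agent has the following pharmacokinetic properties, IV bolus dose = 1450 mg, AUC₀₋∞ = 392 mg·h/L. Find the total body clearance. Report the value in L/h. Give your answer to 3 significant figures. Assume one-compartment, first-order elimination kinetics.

3.70 L/h

CL = Dose / AUC = 1450 / 392 = 3.699 L/h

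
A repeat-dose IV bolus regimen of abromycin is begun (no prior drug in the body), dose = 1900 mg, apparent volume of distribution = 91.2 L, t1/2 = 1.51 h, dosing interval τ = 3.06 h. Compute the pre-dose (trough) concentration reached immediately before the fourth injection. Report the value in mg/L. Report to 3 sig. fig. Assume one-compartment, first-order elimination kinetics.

C₀ per dose = Dose / Vd = 1900 / 91.2 = 20.83 mg/L
k = ln2 / t½ = 0.693147 / 1.51 = 0.4590 h⁻¹
Fraction remaining after one interval: r = e^(−kτ) = e^(−0.4590 × 3.06) = 0.2455
Before dose 4, 3 doses have been given (aged 1τ, 2τ, 3τ).
C_trough = C₀ × (r + r² + … + r^3) = C₀ × r(1−r^3)/(1−r)
        = 20.83 × 0.2455 × (1 − 0.01480) / (1 − 0.2455) = 6.677 mg/L

6.68 mg/L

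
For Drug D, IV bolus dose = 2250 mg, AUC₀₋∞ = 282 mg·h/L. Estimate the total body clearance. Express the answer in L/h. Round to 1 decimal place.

CL = Dose / AUC = 2250 / 282 = 7.979 L/h

8.0 L/h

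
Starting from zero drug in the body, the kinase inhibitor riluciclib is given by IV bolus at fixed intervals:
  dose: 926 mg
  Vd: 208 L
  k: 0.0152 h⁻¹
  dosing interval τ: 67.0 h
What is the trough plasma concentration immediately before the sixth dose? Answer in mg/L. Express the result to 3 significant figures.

C₀ per dose = Dose / Vd = 926 / 208 = 4.452 mg/L
Fraction remaining after one interval: r = e^(−kτ) = e^(−0.01520 × 67.0) = 0.3612
Before dose 6, 5 doses have been given (aged 1τ, 2τ, 3τ, 4τ, 5τ).
C_trough = C₀ × (r + r² + … + r^5) = C₀ × r(1−r^5)/(1−r)
        = 4.452 × 0.3612 × (1 − 0.006148) / (1 − 0.3612) = 2.502 mg/L

2.50 mg/L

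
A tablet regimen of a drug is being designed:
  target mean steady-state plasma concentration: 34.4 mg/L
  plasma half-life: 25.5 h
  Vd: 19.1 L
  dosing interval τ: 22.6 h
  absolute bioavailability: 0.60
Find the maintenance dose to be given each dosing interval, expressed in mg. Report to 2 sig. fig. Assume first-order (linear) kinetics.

670 mg

k = ln2 / t½ = 0.693147 / 25.5 = 0.02718 h⁻¹
CL = k × Vd = 0.02718 × 19.1 = 0.5191 L/h
At steady state, F × (Dose/τ) = Css × CL.
Dose = Css × CL × τ / F = 34.4 × 0.5191 × 22.6 / 0.60 = 672.6 mg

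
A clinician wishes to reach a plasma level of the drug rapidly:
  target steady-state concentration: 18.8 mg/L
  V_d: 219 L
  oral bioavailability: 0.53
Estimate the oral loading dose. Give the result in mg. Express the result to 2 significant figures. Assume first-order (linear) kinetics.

LD = Css × Vd / F = 18.8 × 219 / 0.53 = 7768 mg

7800 mg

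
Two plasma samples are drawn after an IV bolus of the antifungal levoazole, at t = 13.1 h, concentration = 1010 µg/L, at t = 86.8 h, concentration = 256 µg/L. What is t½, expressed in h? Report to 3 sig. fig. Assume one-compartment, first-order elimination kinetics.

k = ln(C₁/C₂) / (t₂ − t₁) = ln(1010/256) / (86.8 − 13.1)
  = 1.373 / 73.70 = 0.01863 h⁻¹
t½ = ln2 / k = 0.693147 / 0.01863 = 37.21 h

37.2 h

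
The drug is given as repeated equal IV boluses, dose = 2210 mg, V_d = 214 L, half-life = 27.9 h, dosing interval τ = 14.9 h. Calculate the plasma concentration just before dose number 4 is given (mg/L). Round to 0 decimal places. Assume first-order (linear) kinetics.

C₀ per dose = Dose / Vd = 2210 / 214 = 10.33 mg/L
k = ln2 / t½ = 0.693147 / 27.9 = 0.02484 h⁻¹
Fraction remaining after one interval: r = e^(−kτ) = e^(−0.02484 × 14.9) = 0.6907
Before dose 4, 3 doses have been given (aged 1τ, 2τ, 3τ).
C_trough = C₀ × (r + r² + … + r^3) = C₀ × r(1−r^3)/(1−r)
        = 10.33 × 0.6907 × (1 − 0.3295) / (1 − 0.6907) = 15.47 mg/L

15 mg/L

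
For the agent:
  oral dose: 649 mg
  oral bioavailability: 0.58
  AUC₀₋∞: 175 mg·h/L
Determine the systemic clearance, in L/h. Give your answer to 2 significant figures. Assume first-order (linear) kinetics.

2.2 L/h

CL = F·Dose / AUC = 0.58 × 649 / 175 = 2.151 L/h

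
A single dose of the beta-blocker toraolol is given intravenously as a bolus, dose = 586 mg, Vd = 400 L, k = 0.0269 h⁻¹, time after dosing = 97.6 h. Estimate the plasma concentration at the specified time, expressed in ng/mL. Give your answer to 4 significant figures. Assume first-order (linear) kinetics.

106.1 ng/mL

C₀ = Dose / Vd = 586.0 / 400 = 1.465 mg/L
C = C₀ · e^(−k·t) = 1.465 × e^(−0.02690 × 97.6)
  = 1.465 × 0.07241 = 0.1061 mg/L
Convert: 0.1061 mg/L × 1000 = 106.1 ng/mL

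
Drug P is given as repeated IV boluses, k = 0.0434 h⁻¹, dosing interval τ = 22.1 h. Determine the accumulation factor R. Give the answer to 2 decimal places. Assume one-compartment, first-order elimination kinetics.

e^(−kτ) = e^(−0.04340 × 22.1) = 0.3832
Accumulation ratio R = 1 / (1 − e^(−kτ)) = 1 / (1 − 0.3832) = 1.621

1.62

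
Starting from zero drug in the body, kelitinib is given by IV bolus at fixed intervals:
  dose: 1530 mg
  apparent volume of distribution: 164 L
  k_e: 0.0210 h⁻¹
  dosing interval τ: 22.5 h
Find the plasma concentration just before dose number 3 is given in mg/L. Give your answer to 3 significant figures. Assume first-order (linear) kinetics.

9.44 mg/L

C₀ per dose = Dose / Vd = 1530 / 164 = 9.329 mg/L
Fraction remaining after one interval: r = e^(−kτ) = e^(−0.02100 × 22.5) = 0.6234
Before dose 3, 2 doses have been given (aged 1τ, 2τ).
C_trough = C₀ × (r + r²) = 9.329 × (0.6234 + 0.3886) = 9.441 mg/L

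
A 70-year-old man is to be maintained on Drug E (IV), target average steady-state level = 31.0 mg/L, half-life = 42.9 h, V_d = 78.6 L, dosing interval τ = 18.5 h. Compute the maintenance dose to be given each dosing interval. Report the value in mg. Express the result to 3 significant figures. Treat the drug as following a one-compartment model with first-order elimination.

728 mg

k = ln2 / t½ = 0.693147 / 42.9 = 0.01616 h⁻¹
CL = k × Vd = 0.01616 × 78.6 = 1.270 L/h
At steady state, Dose/τ = Css × CL.
Dose = Css × CL × τ = 31.0 × 1.270 × 18.5 = 728.3 mg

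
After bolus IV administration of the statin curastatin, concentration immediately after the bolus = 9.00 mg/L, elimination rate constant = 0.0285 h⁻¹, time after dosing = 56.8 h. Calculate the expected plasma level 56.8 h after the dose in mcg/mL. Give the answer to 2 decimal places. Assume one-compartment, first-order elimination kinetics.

C = C₀ · e^(−k·t) = 9.000 × e^(−0.02850 × 56.8)
  = 9.000 × 0.1981 = 1.783 mg/L
(1.783 mg/L = 1.783 mcg/mL)

1.78 mcg/mL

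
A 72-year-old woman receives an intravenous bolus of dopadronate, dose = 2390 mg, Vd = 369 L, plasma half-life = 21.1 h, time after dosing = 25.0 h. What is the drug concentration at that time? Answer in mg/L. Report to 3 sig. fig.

2.85 mg/L

C₀ = Dose / Vd = 2390 / 369 = 6.477 mg/L
k = ln2 / t½ = 0.693147 / 21.1 = 0.03285 h⁻¹
C = C₀ · e^(−k·t) = 6.477 × e^(−0.03285 × 25.0)
  = 6.477 × 0.4399 = 2.849 mg/L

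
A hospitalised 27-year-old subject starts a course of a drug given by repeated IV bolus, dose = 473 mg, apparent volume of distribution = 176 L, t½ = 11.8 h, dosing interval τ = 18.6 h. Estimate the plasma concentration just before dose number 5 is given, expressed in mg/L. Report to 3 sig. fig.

C₀ per dose = Dose / Vd = 473 / 176 = 2.688 mg/L
k = ln2 / t½ = 0.693147 / 11.8 = 0.05874 h⁻¹
Fraction remaining after one interval: r = e^(−kτ) = e^(−0.05874 × 18.6) = 0.3354
Before dose 5, 4 doses have been given (aged 1τ, 2τ, 3τ, 4τ).
C_trough = C₀ × (r + r² + … + r^4) = C₀ × r(1−r^4)/(1−r)
        = 2.688 × 0.3354 × (1 − 0.01265) / (1 − 0.3354) = 1.339 mg/L

1.34 mg/L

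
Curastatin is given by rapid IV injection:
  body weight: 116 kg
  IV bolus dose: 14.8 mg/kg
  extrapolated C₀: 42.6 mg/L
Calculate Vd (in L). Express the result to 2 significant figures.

40 L

Dose = 14.8 × 116 = 1717 mg
Vd = Dose / C₀ = 1717 / 42.6 = 40.31 L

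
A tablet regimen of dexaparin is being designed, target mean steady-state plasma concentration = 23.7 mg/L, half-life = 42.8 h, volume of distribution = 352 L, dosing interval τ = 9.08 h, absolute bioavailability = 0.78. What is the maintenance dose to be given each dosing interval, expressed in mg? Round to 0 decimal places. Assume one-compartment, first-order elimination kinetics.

k = ln2 / t½ = 0.693147 / 42.8 = 0.01620 h⁻¹
CL = k × Vd = 0.01620 × 352 = 5.702 L/h
At steady state, F × (Dose/τ) = Css × CL.
Dose = Css × CL × τ / F = 23.7 × 5.702 × 9.08 / 0.78 = 1573 mg

1573 mg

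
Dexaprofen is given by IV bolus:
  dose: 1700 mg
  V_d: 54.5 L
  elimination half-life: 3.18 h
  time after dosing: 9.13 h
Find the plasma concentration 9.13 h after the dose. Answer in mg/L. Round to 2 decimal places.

C₀ = Dose / Vd = 1700 / 54.5 = 31.19 mg/L
k = ln2 / t½ = 0.693147 / 3.18 = 0.2180 h⁻¹
C = C₀ · e^(−k·t) = 31.19 × e^(−0.2180 × 9.13)
  = 31.19 × 0.1366 = 4.261 mg/L

4.26 mg/L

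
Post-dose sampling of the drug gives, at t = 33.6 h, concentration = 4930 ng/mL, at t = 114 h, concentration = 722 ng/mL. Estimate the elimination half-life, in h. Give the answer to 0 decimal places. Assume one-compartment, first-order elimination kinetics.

k = ln(C₁/C₂) / (t₂ − t₁) = ln(4930/722) / (114 − 33.6)
  = 1.921 / 80.40 = 0.02389 h⁻¹
t½ = ln2 / k = 0.693147 / 0.02389 = 29.01 h

29 h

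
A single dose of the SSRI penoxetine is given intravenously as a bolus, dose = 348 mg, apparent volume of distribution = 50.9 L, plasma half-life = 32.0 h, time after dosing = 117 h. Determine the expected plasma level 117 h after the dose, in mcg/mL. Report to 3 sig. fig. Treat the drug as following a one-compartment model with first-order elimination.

C₀ = Dose / Vd = 348.0 / 50.9 = 6.837 mg/L
k = ln2 / t½ = 0.693147 / 32.0 = 0.02166 h⁻¹
C = C₀ · e^(−k·t) = 6.837 × e^(−0.02166 × 117)
  = 6.837 × 0.07932 = 0.5423 mg/L
(0.5423 mg/L = 0.5423 mcg/mL)

0.542 mcg/mL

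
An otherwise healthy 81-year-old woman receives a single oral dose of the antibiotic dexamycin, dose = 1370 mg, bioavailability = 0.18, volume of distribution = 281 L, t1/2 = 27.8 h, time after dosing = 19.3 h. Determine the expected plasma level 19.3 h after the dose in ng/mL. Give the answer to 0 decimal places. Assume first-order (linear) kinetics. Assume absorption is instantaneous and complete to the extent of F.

Amount reaching circulation = F × Dose = 0.18 × 1370 = 246.6 mg
C₀ = F·Dose / Vd = 246.6 / 281 = 0.8776 mg/L
k = ln2 / t½ = 0.693147 / 27.8 = 0.02493 h⁻¹
C = C₀ · e^(−k·t) = 0.8776 × e^(−0.02493 × 19.3)
  = 0.8776 × 0.6181 = 0.5424 mg/L
Convert: 0.5424 mg/L × 1000 = 542.4 ng/mL

542 ng/mL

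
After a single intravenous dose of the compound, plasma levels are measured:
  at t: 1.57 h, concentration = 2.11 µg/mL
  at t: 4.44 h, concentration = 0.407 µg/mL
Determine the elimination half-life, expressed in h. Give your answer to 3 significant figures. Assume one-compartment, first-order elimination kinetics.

k = ln(C₁/C₂) / (t₂ − t₁) = ln(2.11/0.407) / (4.44 − 1.57)
  = 1.646 / 2.870 = 0.5735 h⁻¹
t½ = ln2 / k = 0.693147 / 0.5735 = 1.209 h

1.21 h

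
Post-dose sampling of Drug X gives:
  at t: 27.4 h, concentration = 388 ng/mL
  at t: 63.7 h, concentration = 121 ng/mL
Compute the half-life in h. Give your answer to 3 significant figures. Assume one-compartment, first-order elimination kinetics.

21.6 h

k = ln(C₁/C₂) / (t₂ − t₁) = ln(388/121) / (63.7 − 27.4)
  = 1.165 / 36.30 = 0.03209 h⁻¹
t½ = ln2 / k = 0.693147 / 0.03209 = 21.60 h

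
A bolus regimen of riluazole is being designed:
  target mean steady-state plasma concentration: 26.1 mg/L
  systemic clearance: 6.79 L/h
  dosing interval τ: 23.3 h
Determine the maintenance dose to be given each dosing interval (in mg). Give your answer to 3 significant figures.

At steady state, Dose/τ = Css × CL.
Dose = Css × CL × τ = 26.1 × 6.790 × 23.3 = 4129 mg

4130 mg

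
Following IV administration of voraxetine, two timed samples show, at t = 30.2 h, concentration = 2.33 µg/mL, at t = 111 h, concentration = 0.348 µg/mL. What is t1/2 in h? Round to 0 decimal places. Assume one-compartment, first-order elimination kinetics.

29 h

k = ln(C₁/C₂) / (t₂ − t₁) = ln(2.33/0.348) / (111 − 30.2)
  = 1.901 / 80.80 = 0.02353 h⁻¹
t½ = ln2 / k = 0.693147 / 0.02353 = 29.46 h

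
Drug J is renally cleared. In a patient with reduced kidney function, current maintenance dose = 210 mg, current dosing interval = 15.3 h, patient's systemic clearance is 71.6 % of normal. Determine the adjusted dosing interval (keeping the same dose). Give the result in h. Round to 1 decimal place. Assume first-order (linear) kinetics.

21.4 h

To keep the same average steady-state level, dosing rate must scale with clearance.
CL ratio = 71.6 / 100 = 0.7160
New interval (same dose) = 15.3 / 0.7160 = 21.37 h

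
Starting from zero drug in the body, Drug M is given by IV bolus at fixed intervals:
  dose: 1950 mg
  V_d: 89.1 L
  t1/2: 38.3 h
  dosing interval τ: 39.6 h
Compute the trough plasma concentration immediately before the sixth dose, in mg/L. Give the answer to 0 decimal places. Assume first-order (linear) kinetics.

C₀ per dose = Dose / Vd = 1950 / 89.1 = 21.89 mg/L
k = ln2 / t½ = 0.693147 / 38.3 = 0.01810 h⁻¹
Fraction remaining after one interval: r = e^(−kτ) = e^(−0.01810 × 39.6) = 0.4883
Before dose 6, 5 doses have been given (aged 1τ, 2τ, 3τ, 4τ, 5τ).
C_trough = C₀ × (r + r² + … + r^5) = C₀ × r(1−r^5)/(1−r)
        = 21.89 × 0.4883 × (1 − 0.02776) / (1 − 0.4883) = 20.31 mg/L

20 mg/L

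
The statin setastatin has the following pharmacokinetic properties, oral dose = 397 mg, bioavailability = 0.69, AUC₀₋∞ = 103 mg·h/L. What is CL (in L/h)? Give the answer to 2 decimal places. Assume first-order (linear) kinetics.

2.66 L/h

CL = F·Dose / AUC = 0.69 × 397 / 103 = 2.660 L/h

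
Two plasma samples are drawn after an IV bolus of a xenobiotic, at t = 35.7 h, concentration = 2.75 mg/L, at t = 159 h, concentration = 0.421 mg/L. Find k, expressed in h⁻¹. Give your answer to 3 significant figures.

0.0152 h⁻¹

k = ln(C₁/C₂) / (t₂ − t₁) = ln(2.75/0.421) / (159 − 35.7)
  = 1.877 / 123.3 = 0.01522 h⁻¹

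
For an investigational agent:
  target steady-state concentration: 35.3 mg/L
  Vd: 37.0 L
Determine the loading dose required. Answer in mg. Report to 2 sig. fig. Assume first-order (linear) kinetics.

1300 mg

LD = Css × Vd = 35.3 × 37.0 = 1306 mg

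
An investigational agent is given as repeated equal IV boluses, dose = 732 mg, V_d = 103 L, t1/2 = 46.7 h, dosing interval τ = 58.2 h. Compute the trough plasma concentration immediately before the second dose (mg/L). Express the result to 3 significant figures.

C₀ per dose = Dose / Vd = 732 / 103 = 7.107 mg/L
k = ln2 / t½ = 0.693147 / 46.7 = 0.01484 h⁻¹
Fraction remaining after one interval: r = e^(−kτ) = e^(−0.01484 × 58.2) = 0.4216
Before dose 2, 1 dose has been given (aged 1τ).
C_trough = C₀ × r = 7.107 × 0.4216 = 2.996 mg/L

3.00 mg/L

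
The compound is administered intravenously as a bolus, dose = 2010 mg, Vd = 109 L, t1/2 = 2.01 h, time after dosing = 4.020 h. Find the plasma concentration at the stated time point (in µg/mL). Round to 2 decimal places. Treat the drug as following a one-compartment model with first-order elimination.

C₀ = Dose / Vd = 2010 / 109 = 18.44 mg/L
k = ln2 / t½ = 0.693147 / 2.01 = 0.3448 h⁻¹
t / t½ = 4.020 / 2.01 = 2 half-lives
C = C₀ × (1/2)^2 = 18.44 × 0.2500 = 4.610 mg/L
(4.610 mg/L = 4.610 µg/mL)

4.61 µg/mL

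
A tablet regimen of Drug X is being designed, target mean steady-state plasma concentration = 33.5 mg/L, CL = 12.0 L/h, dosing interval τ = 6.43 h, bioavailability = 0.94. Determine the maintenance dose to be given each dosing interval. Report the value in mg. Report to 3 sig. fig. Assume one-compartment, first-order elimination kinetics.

2750 mg

At steady state, F × (Dose/τ) = Css × CL.
Dose = Css × CL × τ / F = 33.5 × 12.00 × 6.43 / 0.94 = 2750 mg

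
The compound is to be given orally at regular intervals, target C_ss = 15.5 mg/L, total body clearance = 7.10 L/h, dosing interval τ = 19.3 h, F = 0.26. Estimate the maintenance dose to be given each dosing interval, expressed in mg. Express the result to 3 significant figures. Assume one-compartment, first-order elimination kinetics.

At steady state, F × (Dose/τ) = Css × CL.
Dose = Css × CL × τ / F = 15.5 × 7.100 × 19.3 / 0.26 = 8169 mg

8170 mg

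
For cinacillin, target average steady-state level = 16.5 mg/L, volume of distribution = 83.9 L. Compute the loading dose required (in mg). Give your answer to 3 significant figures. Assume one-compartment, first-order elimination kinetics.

1380 mg

LD = Css × Vd = 16.5 × 83.9 = 1384 mg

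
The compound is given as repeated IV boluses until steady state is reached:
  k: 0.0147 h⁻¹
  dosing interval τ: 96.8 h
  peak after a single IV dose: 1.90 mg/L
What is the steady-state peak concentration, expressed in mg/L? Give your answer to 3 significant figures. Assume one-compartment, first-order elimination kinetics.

e^(−kτ) = e^(−0.01470 × 96.8) = 0.2410
Accumulation ratio R = 1 / (1 − e^(−kτ)) = 1 / (1 − 0.2410) = 1.318
Steady-state peak = C₀ × R = 1.90 × 1.318 = 2.504 mg/L

2.50 mg/L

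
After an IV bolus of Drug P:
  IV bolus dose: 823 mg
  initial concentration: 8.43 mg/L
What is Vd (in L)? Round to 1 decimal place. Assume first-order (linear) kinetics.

Vd = Dose / C₀ = 823.0 / 8.43 = 97.63 L

97.6 L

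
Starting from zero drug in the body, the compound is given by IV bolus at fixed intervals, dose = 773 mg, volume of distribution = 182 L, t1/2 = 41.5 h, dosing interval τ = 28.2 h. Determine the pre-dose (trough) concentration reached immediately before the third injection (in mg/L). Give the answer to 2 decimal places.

C₀ per dose = Dose / Vd = 773 / 182 = 4.247 mg/L
k = ln2 / t½ = 0.693147 / 41.5 = 0.01670 h⁻¹
Fraction remaining after one interval: r = e^(−kτ) = e^(−0.01670 × 28.2) = 0.6244
Before dose 3, 2 doses have been given (aged 1τ, 2τ).
C_trough = C₀ × (r + r²) = 4.247 × (0.6244 + 0.3899) = 4.308 mg/L

4.31 mg/L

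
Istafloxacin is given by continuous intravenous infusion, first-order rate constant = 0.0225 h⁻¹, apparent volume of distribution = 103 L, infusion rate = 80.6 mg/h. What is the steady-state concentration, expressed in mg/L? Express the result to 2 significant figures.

CL = k × Vd = 0.02250 × 103 = 2.318 L/h
At steady state Css = R₀ / CL = 80.6 / 2.318 = 34.77 mg/L

35 mg/L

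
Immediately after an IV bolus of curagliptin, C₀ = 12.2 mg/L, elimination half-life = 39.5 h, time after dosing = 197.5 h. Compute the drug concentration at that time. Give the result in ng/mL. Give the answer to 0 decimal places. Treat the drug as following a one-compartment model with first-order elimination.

381 ng/mL

k = ln2 / t½ = 0.693147 / 39.5 = 0.01755 h⁻¹
t / t½ = 197.5 / 39.5 = 5 half-lives
C = C₀ × (1/2)^5 = 12.20 × 0.03125 = 0.3813 mg/L
Convert: 0.3813 mg/L × 1000 = 381.3 ng/mL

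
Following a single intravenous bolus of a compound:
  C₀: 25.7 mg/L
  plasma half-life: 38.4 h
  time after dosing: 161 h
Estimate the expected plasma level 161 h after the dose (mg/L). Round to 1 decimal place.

k = ln2 / t½ = 0.693147 / 38.4 = 0.01805 h⁻¹
C = C₀ · e^(−k·t) = 25.70 × e^(−0.01805 × 161)
  = 25.70 × 0.05469 = 1.406 mg/L

1.4 mg/L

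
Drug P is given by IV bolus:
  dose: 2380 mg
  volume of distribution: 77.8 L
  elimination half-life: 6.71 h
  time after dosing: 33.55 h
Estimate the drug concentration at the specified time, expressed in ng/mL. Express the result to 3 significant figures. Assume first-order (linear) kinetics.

C₀ = Dose / Vd = 2380 / 77.8 = 30.59 mg/L
k = ln2 / t½ = 0.693147 / 6.71 = 0.1033 h⁻¹
t / t½ = 33.55 / 6.71 = 5 half-lives
C = C₀ × (1/2)^5 = 30.59 × 0.03125 = 0.9559 mg/L
Convert: 0.9559 mg/L × 1000 = 955.9 ng/mL

956 ng/mL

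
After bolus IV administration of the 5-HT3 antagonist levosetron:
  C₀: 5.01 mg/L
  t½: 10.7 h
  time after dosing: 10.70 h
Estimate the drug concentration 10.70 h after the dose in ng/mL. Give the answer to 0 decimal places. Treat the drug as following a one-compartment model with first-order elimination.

k = ln2 / t½ = 0.693147 / 10.7 = 0.06478 h⁻¹
t / t½ = 10.70 / 10.7 = 1 half-lives
C = C₀ × (1/2)^1 = 5.010 × 0.5000 = 2.505 mg/L
Convert: 2.505 mg/L × 1000 = 2505 ng/mL

2505 ng/mL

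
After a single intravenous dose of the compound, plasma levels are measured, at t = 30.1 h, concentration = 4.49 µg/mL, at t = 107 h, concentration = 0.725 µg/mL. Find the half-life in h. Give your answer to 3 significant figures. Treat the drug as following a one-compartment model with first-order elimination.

k = ln(C₁/C₂) / (t₂ − t₁) = ln(4.49/0.725) / (107 − 30.1)
  = 1.823 / 76.90 = 0.02371 h⁻¹
t½ = ln2 / k = 0.693147 / 0.02371 = 29.23 h

29.2 h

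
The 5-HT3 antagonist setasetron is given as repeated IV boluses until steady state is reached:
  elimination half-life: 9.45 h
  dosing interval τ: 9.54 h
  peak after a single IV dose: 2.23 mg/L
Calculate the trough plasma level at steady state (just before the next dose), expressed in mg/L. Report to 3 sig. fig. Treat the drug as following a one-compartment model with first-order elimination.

k = ln2 / t½ = 0.693147 / 9.45 = 0.07335 h⁻¹
e^(−kτ) = e^(−0.07335 × 9.54) = 0.4967
Accumulation ratio R = 1 / (1 − e^(−kτ)) = 1 / (1 − 0.4967) = 1.987
Steady-state trough = C₀ × R × e^(−kτ) = 2.23 × 1.987 × 0.4967 = 2.201 mg/L

2.20 mg/L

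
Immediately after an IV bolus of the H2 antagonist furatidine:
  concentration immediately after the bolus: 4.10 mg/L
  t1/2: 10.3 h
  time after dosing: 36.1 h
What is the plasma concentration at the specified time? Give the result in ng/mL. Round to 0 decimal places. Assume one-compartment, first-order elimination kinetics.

k = ln2 / t½ = 0.693147 / 10.3 = 0.06730 h⁻¹
C = C₀ · e^(−k·t) = 4.100 × e^(−0.06730 × 36.1)
  = 4.100 × 0.08808 = 0.3611 mg/L
Convert: 0.3611 mg/L × 1000 = 361.1 ng/mL

361 ng/mL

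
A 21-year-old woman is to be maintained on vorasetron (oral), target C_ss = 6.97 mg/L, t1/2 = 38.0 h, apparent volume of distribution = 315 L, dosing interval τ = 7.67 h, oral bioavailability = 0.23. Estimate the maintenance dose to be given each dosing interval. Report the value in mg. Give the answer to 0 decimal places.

1336 mg

k = ln2 / t½ = 0.693147 / 38.0 = 0.01824 h⁻¹
CL = k × Vd = 0.01824 × 315 = 5.746 L/h
At steady state, F × (Dose/τ) = Css × CL.
Dose = Css × CL × τ / F = 6.97 × 5.746 × 7.67 / 0.23 = 1336 mg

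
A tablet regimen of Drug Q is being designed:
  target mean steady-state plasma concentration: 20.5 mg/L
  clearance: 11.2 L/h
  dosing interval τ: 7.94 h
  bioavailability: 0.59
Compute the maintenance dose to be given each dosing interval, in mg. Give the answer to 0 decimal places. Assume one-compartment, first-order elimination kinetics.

3090 mg

At steady state, F × (Dose/τ) = Css × CL.
Dose = Css × CL × τ / F = 20.5 × 11.20 × 7.94 / 0.59 = 3090 mg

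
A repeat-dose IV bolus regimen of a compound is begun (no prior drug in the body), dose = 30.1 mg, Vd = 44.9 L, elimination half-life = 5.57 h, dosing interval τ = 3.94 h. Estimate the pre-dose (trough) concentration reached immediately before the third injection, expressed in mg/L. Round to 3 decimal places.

0.662 mg/L

C₀ per dose = Dose / Vd = 30.1 / 44.9 = 0.6704 mg/L
k = ln2 / t½ = 0.693147 / 5.57 = 0.1244 h⁻¹
Fraction remaining after one interval: r = e^(−kτ) = e^(−0.1244 × 3.94) = 0.6125
Before dose 3, 2 doses have been given (aged 1τ, 2τ).
C_trough = C₀ × (r + r²) = 0.6704 × (0.6125 + 0.3752) = 0.6622 mg/L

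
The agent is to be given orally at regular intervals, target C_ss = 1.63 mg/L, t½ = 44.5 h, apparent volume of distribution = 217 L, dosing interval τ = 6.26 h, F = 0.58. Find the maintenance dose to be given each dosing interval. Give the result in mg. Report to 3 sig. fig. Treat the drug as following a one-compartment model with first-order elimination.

k = ln2 / t½ = 0.693147 / 44.5 = 0.01558 h⁻¹
CL = k × Vd = 0.01558 × 217 = 3.381 L/h
At steady state, F × (Dose/τ) = Css × CL.
Dose = Css × CL × τ / F = 1.63 × 3.381 × 6.26 / 0.58 = 59.48 mg

59.5 mg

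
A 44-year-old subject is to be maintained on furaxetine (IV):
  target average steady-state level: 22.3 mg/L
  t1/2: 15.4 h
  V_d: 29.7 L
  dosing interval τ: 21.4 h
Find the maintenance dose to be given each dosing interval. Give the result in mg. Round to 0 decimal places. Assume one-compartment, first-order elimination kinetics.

638 mg

k = ln2 / t½ = 0.693147 / 15.4 = 0.04501 h⁻¹
CL = k × Vd = 0.04501 × 29.7 = 1.337 L/h
At steady state, Dose/τ = Css × CL.
Dose = Css × CL × τ = 22.3 × 1.337 × 21.4 = 638.0 mg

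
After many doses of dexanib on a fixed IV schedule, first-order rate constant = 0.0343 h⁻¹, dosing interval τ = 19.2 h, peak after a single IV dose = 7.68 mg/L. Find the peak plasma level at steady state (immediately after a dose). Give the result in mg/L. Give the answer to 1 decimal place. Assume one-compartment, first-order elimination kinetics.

e^(−kτ) = e^(−0.03430 × 19.2) = 0.5176
Accumulation ratio R = 1 / (1 − e^(−kτ)) = 1 / (1 − 0.5176) = 2.073
Steady-state peak = C₀ × R = 7.68 × 2.073 = 15.92 mg/L

15.9 mg/L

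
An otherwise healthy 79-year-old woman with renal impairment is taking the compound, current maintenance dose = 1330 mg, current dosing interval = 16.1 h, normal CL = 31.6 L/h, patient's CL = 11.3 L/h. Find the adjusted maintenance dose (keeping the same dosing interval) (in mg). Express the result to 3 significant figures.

476 mg

To keep the same average steady-state level, dosing rate must scale with clearance.
CL ratio = 11.3 / 31.6 = 0.3576
New dose (same interval) = 1330 × 0.3576 = 475.6 mg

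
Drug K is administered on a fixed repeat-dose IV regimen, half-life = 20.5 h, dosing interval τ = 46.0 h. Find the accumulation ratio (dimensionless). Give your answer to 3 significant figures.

1.27

k = ln2 / t½ = 0.693147 / 20.5 = 0.03381 h⁻¹
e^(−kτ) = e^(−0.03381 × 46.0) = 0.2111
Accumulation ratio R = 1 / (1 − e^(−kτ)) = 1 / (1 − 0.2111) = 1.268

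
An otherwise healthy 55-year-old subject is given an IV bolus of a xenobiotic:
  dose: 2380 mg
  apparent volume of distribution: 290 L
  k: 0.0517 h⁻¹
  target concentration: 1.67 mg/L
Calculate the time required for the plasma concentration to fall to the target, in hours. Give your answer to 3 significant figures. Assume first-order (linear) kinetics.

30.8 h

C₀ = Dose / Vd = 2380 / 290 = 8.207 mg/L
t = ln(C₀ / C) / k = ln(8.207 / 1.67) / 0.05170
  = ln(4.914) / 0.05170 = 1.592 / 0.05170 = 30.79 h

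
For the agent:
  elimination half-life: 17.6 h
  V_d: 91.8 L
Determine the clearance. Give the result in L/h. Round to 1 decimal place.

3.6 L/h

k = ln2 / t½ = 0.693147 / 17.6 = 0.03938 h⁻¹
CL = k × Vd = 0.03938 × 91.8 = 3.615 L/h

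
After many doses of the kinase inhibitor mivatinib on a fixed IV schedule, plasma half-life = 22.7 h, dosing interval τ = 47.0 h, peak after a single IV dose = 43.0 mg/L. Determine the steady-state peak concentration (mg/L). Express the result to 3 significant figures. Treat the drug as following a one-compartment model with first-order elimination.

56.4 mg/L

k = ln2 / t½ = 0.693147 / 22.7 = 0.03054 h⁻¹
e^(−kτ) = e^(−0.03054 × 47.0) = 0.2380
Accumulation ratio R = 1 / (1 − e^(−kτ)) = 1 / (1 − 0.2380) = 1.312
Steady-state peak = C₀ × R = 43.0 × 1.312 = 56.42 mg/L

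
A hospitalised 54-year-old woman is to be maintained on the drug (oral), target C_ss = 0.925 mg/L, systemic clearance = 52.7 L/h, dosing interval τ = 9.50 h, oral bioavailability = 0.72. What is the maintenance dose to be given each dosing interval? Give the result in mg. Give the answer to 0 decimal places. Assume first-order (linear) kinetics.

643 mg

At steady state, F × (Dose/τ) = Css × CL.
Dose = Css × CL × τ / F = 0.925 × 52.70 × 9.50 / 0.72 = 643.2 mg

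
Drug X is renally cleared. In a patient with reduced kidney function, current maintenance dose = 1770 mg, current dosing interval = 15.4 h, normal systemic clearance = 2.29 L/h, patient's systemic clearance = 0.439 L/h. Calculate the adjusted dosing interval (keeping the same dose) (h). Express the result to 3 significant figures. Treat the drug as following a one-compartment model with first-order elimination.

80.3 h

To keep the same average steady-state level, dosing rate must scale with clearance.
CL ratio = 0.439 / 2.29 = 0.1917
New interval (same dose) = 15.4 / 0.1917 = 80.33 h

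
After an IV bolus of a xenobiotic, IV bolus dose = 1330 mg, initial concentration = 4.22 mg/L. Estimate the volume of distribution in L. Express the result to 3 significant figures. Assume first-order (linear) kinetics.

315 L

Vd = Dose / C₀ = 1330 / 4.22 = 315.2 L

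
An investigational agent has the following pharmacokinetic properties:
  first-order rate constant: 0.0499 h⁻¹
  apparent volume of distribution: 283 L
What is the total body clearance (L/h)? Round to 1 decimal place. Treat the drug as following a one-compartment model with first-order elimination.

14.1 L/h

CL = k × Vd = 0.0499 × 283 = 14.12 L/h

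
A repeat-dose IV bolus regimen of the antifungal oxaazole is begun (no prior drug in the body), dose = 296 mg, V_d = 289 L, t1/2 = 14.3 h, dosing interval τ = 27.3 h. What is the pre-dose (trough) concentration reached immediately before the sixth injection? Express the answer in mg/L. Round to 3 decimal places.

0.371 mg/L

C₀ per dose = Dose / Vd = 296 / 289 = 1.024 mg/L
k = ln2 / t½ = 0.693147 / 14.3 = 0.04847 h⁻¹
Fraction remaining after one interval: r = e^(−kτ) = e^(−0.04847 × 27.3) = 0.2663
Before dose 6, 5 doses have been given (aged 1τ, 2τ, 3τ, 4τ, 5τ).
C_trough = C₀ × (r + r² + … + r^5) = C₀ × r(1−r^5)/(1−r)
        = 1.024 × 0.2663 × (1 − 0.001339) / (1 − 0.2663) = 0.3712 mg/L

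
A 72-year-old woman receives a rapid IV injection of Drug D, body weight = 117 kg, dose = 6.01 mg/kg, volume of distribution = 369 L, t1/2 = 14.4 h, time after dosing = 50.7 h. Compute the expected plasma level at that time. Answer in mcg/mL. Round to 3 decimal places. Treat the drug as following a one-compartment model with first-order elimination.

0.166 mcg/mL

Total dose = 6.01 × 117 = 703.2 mg
C₀ = Dose / Vd = 703.2 / 369 = 1.906 mg/L
k = ln2 / t½ = 0.693147 / 14.4 = 0.04814 h⁻¹
C = C₀ · e^(−k·t) = 1.906 × e^(−0.04814 × 50.7)
  = 1.906 × 0.08710 = 0.1660 mg/L
(0.1660 mg/L = 0.1660 mcg/mL)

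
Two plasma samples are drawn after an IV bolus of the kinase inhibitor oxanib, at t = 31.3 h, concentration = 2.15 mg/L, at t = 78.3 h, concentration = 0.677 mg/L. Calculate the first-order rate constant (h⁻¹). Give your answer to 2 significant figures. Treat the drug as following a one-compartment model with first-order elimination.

0.025 h⁻¹

k = ln(C₁/C₂) / (t₂ − t₁) = ln(2.15/0.677) / (78.3 − 31.3)
  = 1.156 / 47.00 = 0.02460 h⁻¹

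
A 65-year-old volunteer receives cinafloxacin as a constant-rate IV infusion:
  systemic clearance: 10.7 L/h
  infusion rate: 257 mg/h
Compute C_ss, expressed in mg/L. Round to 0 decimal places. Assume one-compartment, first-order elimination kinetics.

24 mg/L

At steady state Css = R₀ / CL = 257 / 10.70 = 24.02 mg/L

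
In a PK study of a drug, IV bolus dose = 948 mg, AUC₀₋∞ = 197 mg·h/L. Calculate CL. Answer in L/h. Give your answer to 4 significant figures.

CL = Dose / AUC = 948 / 197 = 4.812 L/h

4.812 L/h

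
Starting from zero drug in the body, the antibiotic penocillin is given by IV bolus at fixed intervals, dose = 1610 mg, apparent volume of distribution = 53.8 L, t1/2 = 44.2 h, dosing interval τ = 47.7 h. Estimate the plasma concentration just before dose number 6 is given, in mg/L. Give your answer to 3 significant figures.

26.3 mg/L

C₀ per dose = Dose / Vd = 1610 / 53.8 = 29.93 mg/L
k = ln2 / t½ = 0.693147 / 44.2 = 0.01568 h⁻¹
Fraction remaining after one interval: r = e^(−kτ) = e^(−0.01568 × 47.7) = 0.4733
Before dose 6, 5 doses have been given (aged 1τ, 2τ, 3τ, 4τ, 5τ).
C_trough = C₀ × (r + r² + … + r^5) = C₀ × r(1−r^5)/(1−r)
        = 29.93 × 0.4733 × (1 − 0.02375) / (1 − 0.4733) = 26.26 mg/L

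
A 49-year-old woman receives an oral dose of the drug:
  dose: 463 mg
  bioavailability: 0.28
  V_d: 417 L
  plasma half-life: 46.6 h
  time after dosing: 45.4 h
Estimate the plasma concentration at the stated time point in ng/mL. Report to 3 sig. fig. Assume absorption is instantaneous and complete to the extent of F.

Amount reaching circulation = F × Dose = 0.28 × 463.0 = 129.6 mg
C₀ = F·Dose / Vd = 129.6 / 417 = 0.3108 mg/L
k = ln2 / t½ = 0.693147 / 46.6 = 0.01487 h⁻¹
C = C₀ · e^(−k·t) = 0.3108 × e^(−0.01487 × 45.4)
  = 0.3108 × 0.5091 = 0.1582 mg/L
Convert: 0.1582 mg/L × 1000 = 158.2 ng/mL

158 ng/mL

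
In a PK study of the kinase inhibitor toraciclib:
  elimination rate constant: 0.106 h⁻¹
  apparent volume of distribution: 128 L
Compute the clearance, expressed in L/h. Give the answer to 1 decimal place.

CL = k × Vd = 0.106 × 128 = 13.57 L/h

13.6 L/h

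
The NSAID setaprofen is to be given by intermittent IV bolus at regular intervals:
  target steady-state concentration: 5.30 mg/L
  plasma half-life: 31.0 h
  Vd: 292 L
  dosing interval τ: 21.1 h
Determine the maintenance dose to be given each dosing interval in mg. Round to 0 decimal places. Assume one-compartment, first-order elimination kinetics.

730 mg

k = ln2 / t½ = 0.693147 / 31.0 = 0.02236 h⁻¹
CL = k × Vd = 0.02236 × 292 = 6.529 L/h
At steady state, Dose/τ = Css × CL.
Dose = Css × CL × τ = 5.30 × 6.529 × 21.1 = 730.1 mg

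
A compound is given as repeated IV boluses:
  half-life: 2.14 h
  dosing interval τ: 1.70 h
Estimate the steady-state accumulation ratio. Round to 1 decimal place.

2.4

k = ln2 / t½ = 0.693147 / 2.14 = 0.3239 h⁻¹
e^(−kτ) = e^(−0.3239 × 1.70) = 0.5766
Accumulation ratio R = 1 / (1 − e^(−kτ)) = 1 / (1 − 0.5766) = 2.362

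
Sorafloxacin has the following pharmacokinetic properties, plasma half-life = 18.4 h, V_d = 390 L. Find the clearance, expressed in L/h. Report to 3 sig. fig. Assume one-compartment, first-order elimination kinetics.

14.7 L/h

k = ln2 / t½ = 0.693147 / 18.4 = 0.03767 h⁻¹
CL = k × Vd = 0.03767 × 390 = 14.69 L/h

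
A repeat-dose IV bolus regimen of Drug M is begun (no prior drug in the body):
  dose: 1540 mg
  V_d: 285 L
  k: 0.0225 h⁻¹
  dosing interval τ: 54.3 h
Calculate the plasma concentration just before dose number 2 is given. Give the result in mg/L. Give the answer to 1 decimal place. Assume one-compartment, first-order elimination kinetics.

C₀ per dose = Dose / Vd = 1540 / 285 = 5.404 mg/L
Fraction remaining after one interval: r = e^(−kτ) = e^(−0.02250 × 54.3) = 0.2947
Before dose 2, 1 dose has been given (aged 1τ).
C_trough = C₀ × r = 5.404 × 0.2947 = 1.593 mg/L

1.6 mg/L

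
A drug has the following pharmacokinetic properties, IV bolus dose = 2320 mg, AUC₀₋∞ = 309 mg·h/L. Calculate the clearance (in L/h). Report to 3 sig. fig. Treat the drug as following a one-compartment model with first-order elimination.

7.51 L/h

CL = Dose / AUC = 2320 / 309 = 7.508 L/h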